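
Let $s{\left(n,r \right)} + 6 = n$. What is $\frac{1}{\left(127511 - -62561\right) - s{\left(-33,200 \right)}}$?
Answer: $\frac{1}{190111} \approx 5.2601 \cdot 10^{-6}$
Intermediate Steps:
$s{\left(n,r \right)} = -6 + n$
$\frac{1}{\left(127511 - -62561\right) - s{\left(-33,200 \right)}} = \frac{1}{\left(127511 - -62561\right) - \left(-6 - 33\right)} = \frac{1}{\left(127511 + 62561\right) - -39} = \frac{1}{190072 + 39} = \frac{1}{190111}$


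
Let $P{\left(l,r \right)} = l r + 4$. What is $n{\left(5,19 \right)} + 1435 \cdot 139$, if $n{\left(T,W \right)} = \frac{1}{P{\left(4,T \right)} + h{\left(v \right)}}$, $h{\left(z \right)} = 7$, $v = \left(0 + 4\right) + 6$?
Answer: $\frac{6183416}{31} \approx 1.9947 \cdot 10^{5}$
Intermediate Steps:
$P{\left(l,r \right)} = 4 + l r$
$v = 10$ ($v = 4 + 6 = 10$)
$n{\left(T,W \right)} = \frac{1}{11 + 4 T}$ ($n{\left(T,W \right)} = \frac{1}{\left(4 + 4 T\right) + 7} = \frac{1}{11 + 4 T}$)
$n{\left(5,19 \right)} + 1435 \cdot 139 = \frac{1}{11 + 4 \cdot 5} + 1435 \cdot 139 = \frac{1}{11 + 20} + 199465 = \frac{1}{31} + 199465 = \frac{6183416}{31}$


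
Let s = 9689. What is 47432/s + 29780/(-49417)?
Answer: 2055408724/478801313 ≈ 4.2928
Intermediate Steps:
47432/s + 29780/(-49417) = 47432/9689 + 29780/(-49417) = 47432*(1/9689) + 29780*(-1/49417) = 47432/9689 - 29780/49417 = 2055408724/478801313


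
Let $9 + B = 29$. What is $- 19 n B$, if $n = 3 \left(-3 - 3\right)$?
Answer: $6840$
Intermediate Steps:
$B = 20$ ($B = -9 + 29 = 20$)
$n = -18$ ($n = 3 \left(-6\right) = -18$)
$- 19 n B = \left(-19\right) \left(-18\right) 20 = 342 \cdot 20 = 6840$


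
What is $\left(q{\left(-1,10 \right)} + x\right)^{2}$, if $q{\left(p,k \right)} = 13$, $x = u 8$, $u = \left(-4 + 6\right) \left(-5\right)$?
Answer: $4489$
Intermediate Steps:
$u = -10$ ($u = 2 \left(-5\right) = -10$)
$x = -80$ ($x = \left(-10\right) 8 = -80$)
$\left(q{\left(-1,10 \right)} + x\right)^{2} = \left(13 - 80\right)^{2} = \left(-67\right)^{2} = 4489$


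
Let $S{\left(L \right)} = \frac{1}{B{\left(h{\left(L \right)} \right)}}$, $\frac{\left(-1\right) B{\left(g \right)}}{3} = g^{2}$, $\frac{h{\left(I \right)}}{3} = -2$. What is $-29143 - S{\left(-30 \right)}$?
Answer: $- \frac{3147443}{108} \approx -29143.0$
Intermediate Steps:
$h{\left(I \right)} = -6$ ($h{\left(I \right)} = 3 \left(-2\right) = -6$)
$B{\left(g \right)} = - 3 g^{2}$
$S{\left(L \right)} = - \frac{1}{108}$ ($S{\left(L \right)} = \frac{1}{\left(-3\right) \left(-6\right)^{2}} = \frac{1}{\left(-3\right) 36} = \frac{1}{-108} = - \frac{1}{108}$)
$-29143 - S{\left(-30 \right)} = -29143 - - \frac{1}{108} = -29143 + \frac{1}{108} = - \frac{3147443}{108}$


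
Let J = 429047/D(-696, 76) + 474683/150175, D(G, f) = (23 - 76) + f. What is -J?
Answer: -64443050934/3454025 ≈ -18657.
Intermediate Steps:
D(G, f) = -53 + f
J = 64443050934/3454025 (J = 429047/(-53 + 76) + 474683/150175 = 429047/23 + 474683*(1/150175) = 429047*(1/23) + 474683/150175 = 429047/23 + 474683/150175 = 64443050934/3454025 ≈ 18657.)
-J = -1*64443050934/3454025 = -64443050934/3454025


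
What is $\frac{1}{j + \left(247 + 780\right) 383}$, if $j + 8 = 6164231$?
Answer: $\frac{1}{6557564} \approx 1.525 \cdot 10^{-7}$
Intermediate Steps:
$j = 6164223$ ($j = -8 + 6164231 = 6164223$)
$\frac{1}{j + \left(247 + 780\right) 383} = \frac{1}{6164223 + \left(247 + 780\right) 383} = \frac{1}{6164223 + 1027 \cdot 383} = \frac{1}{6164223 + 393341} = \frac{1}{6557564}$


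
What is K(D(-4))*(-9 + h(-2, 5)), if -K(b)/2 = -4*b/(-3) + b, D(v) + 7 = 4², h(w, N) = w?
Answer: 462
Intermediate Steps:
D(v) = 9 (D(v) = -7 + 4² = -7 + 16 = 9)
K(b) = -14*b/3 (K(b) = -2*(-4*b/(-3) + b) = -2*(-4*b*(-1)/3 + b) = -2*(-(-4)*b/3 + b) = -2*(4*b/3 + b) = -14*b/3)
K(D(-4))*(-9 + h(-2, 5)) = (-14/3*9)*(-9 - 2) = -42*(-11) = 462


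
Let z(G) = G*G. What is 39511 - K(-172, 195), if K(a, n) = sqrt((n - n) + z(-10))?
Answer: 39501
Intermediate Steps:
z(G) = G**2
K(a, n) = 10 (K(a, n) = sqrt((n - n) + (-10)**2) = sqrt(0 + 100) = sqrt(100) = 10)
39511 - K(-172, 195) = 39511 - 1*10 = 39511 - 10 = 39501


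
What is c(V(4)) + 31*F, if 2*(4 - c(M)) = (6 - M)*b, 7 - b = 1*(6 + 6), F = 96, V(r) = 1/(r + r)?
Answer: 47915/16 ≈ 2994.7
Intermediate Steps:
V(r) = 1/(2*r)
b = -5 (b = 7 - (6 + 6) = 7 - 12 = -5)
c(M) = 19 - 5*M/2 (c(M) = 4 - (6 - M)*(-5)/2 = 4 - (-30 + 5*M)/2 = 4 + (15 - 5*M/2) = 19 - 5*M/2)
c(V(4)) + 31*F = (19 - 5/(4*4)) + 31*96 = (19 - 5/(4*4)) + 2976 = (19 - 5/2*⅛) + 2976 = (19 - 5/16) + 2976 = 299/16 + 2976 = 47915/16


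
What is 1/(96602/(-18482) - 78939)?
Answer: -9241/729523600 ≈ -1.2667e-5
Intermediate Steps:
1/(96602/(-18482) - 78939) = 1/(96602*(-1/18482) - 78939) = 1/(-48301/9241 - 78939) = 1/(-729523600/9241) = -9241/729523600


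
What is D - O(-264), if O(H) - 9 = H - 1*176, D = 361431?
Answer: 361862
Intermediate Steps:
O(H) = -167 + H (O(H) = 9 + (H - 1*176) = 9 + (H - 176) = 9 + (-176 + H) = -167 + H)
D - O(-264) = 361431 - (-167 - 264) = 361431 - 1*(-431) = 361431 + 431 = 361862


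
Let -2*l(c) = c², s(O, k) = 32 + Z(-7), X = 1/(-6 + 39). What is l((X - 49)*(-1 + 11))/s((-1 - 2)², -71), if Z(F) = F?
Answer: -5222912/1089 ≈ -4796.1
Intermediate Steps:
X = 1/33 ≈ 0.030303
s(O, k) = 25 (s(O, k) = 32 - 7 = 25)
l(c) = -c²/2
l((X - 49)*(-1 + 11))/s((-1 - 2)², -71) = -(-1 + 11)²*(1/33 - 49)²/2/25 = -(-1616/33*10)²/2*(1/25) = -(-16160/33)²/2*(1/25) = -½*261145600/1089*(1/25) = -130572800/1089*1/25 = -5222912/1089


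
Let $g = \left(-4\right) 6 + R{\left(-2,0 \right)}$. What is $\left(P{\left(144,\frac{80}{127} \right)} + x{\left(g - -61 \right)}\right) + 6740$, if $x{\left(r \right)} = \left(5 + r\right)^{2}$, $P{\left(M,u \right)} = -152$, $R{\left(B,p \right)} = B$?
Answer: $8188$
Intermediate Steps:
$g = -26$ ($g = \left(-4\right) 6 - 2 = -24 - 2 = -26$)
$\left(P{\left(144,\frac{80}{127} \right)} + x{\left(g - -61 \right)}\right) + 6740 = \left(-152 + \left(5 - -35\right)^{2}\right) + 6740 = \left(-152 + \left(5 + \left(-26 + 61\right)\right)^{2}\right) + 6740 = \left(-152 + \left(5 + 35\right)^{2}\right) + 6740 = \left(-152 + 40^{2}\right) + 6740 = \left(-152 + 1600\right) + 6740 = 1448 + 6740 = 8188$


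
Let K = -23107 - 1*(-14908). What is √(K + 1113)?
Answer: I*√7086 ≈ 84.178*I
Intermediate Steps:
K = -8199 (K = -23107 + 14908 = -8199)
√(K + 1113) = √(-8199 + 1113) = √(-7086) = I*√7086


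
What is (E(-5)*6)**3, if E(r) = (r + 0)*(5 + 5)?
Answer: -27000000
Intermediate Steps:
E(r) = 10*r (E(r) = r*10 = 10*r)
(E(-5)*6)**3 = ((10*(-5))*6)**3 = (-50*6)**3 = (-300)**3 = -27000000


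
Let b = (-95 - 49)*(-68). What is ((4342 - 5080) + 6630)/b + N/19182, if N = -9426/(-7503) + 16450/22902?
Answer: 44963025404689/74711920699152 ≈ 0.60182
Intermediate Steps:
b = 9792 (b = -144*(-68) = 9792)
N = 56549767/28638951 (N = -9426*(-1/7503) + 16450*(1/22902) = 3142/2501 + 8225/11451 = 56549767/28638951 ≈ 1.9746)
((4342 - 5080) + 6630)/b + N/19182 = ((4342 - 5080) + 6630)/9792 + (56549767/28638951)/19182 = (-738 + 6630)*(1/9792) + (56549767/28638951)*(1/19182) = 5892*(1/9792) + 56549767/549352358082 = 491/816 + 56549767/549352358082 = 44963025404689/74711920699152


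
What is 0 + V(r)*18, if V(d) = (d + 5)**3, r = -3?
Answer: 144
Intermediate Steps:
V(d) = (5 + d)**3
0 + V(r)*18 = 0 + (5 - 3)**3*18 = 0 + 2**3*18 = 0 + 8*18 = 0 + 144 = 144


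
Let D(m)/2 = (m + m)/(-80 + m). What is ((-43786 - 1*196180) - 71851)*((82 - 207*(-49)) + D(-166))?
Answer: -130755989573/41 ≈ -3.1892e+9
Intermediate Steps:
D(m) = 4*m/(-80 + m) (D(m) = 2*((m + m)/(-80 + m)) = 2*((2*m)/(-80 + m)) = 2*(2*m/(-80 + m)) = 4*m/(-80 + m))
((-43786 - 1*196180) - 71851)*((82 - 207*(-49)) + D(-166)) = ((-43786 - 1*196180) - 71851)*((82 - 207*(-49)) + 4*(-166)/(-80 - 166)) = ((-43786 - 196180) - 71851)*((82 + 10143) + 4*(-166)/(-246)) = (-239966 - 71851)*(10225 + 4*(-166)*(-1/246)) = -311817*(10225 + 332/123) = -311817*1258007/123 = -130755989573/41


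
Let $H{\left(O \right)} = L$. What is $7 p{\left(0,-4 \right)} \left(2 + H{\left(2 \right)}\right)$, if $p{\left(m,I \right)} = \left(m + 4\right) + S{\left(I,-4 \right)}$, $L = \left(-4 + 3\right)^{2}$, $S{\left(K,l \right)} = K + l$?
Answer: $-84$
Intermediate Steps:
$L = 1$ ($L = \left(-1\right)^{2} = 1$)
$H{\left(O \right)} = 1$
$p{\left(m,I \right)} = I + m$ ($p{\left(m,I \right)} = \left(m + 4\right) + \left(I - 4\right) = \left(4 + m\right) + \left(-4 + I\right) = I + m$)
$7 p{\left(0,-4 \right)} \left(2 + H{\left(2 \right)}\right) = 7 \left(-4 + 0\right) \left(2 + 1\right) = 7 \left(-4\right) 3 = \left(-28\right) 3 = -84$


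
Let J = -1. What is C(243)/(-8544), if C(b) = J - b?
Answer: 61/2136 ≈ 0.028558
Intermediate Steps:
C(b) = -1 - b
C(243)/(-8544) = (-1 - 1*243)/(-8544) = (-1 - 243)*(-1/8544) = -244*(-1/8544) = 61/2136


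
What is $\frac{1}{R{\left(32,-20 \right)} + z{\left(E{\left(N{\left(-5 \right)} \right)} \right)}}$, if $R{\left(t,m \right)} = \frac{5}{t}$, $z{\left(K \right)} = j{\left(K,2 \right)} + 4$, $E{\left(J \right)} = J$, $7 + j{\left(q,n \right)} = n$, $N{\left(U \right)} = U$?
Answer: $- \frac{32}{27} \approx -1.1852$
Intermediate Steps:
$j{\left(q,n \right)} = -7 + n$
$z{\left(K \right)} = -1$ ($z{\left(K \right)} = \left(-7 + 2\right) + 4 = -5 + 4 = -1$)
$\frac{1}{R{\left(32,-20 \right)} + z{\left(E{\left(N{\left(-5 \right)} \right)} \right)}} = \frac{1}{\frac{5}{32} - 1} = \frac{1}{- \frac{27}{32}} = - \frac{32}{27}$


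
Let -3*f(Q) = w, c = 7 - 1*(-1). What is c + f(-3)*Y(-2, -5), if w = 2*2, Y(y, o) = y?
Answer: 32/3 ≈ 10.667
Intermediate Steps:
c = 8 (c = 7 + 1 = 8)
w = 4
f(Q) = -4/3 (f(Q) = -⅓*4 = -4/3)
c + f(-3)*Y(-2, -5) = 8 - 4/3*(-2) = 8 + 8/3 = 32/3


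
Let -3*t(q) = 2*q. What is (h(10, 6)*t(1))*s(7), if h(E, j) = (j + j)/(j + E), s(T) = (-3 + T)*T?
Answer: -14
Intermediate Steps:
s(T) = T*(-3 + T)
h(E, j) = 2*j/(E + j) (h(E, j) = (2*j)/(E + j) = 2*j/(E + j))
t(q) = -2*q/3
(h(10, 6)*t(1))*s(7) = ((2*6/(10 + 6))*(-⅔*1))*(7*(-3 + 7)) = ((2*6/16)*(-⅔))*(7*4) = ((2*6*(1/16))*(-⅔))*28 = ((¾)*(-⅔))*28 = -½*28 = -14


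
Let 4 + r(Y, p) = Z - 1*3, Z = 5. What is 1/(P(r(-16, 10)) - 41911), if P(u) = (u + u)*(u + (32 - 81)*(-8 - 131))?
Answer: -1/69147 ≈ -1.4462e-5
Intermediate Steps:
r(Y, p) = -2 (r(Y, p) = -4 + (5 - 1*3) = -4 + (5 - 3) = -4 + 2 = -2)
P(u) = 2*u*(6811 + u) (P(u) = (2*u)*(u - 49*(-139)) = (2*u)*(u + 6811) = (2*u)*(6811 + u) = 2*u*(6811 + u))
1/(P(r(-16, 10)) - 41911) = 1/(2*(-2)*(6811 - 2) - 41911) = 1/(2*(-2)*6809 - 41911) = 1/(-27236 - 41911) = 1/(-69147) = -1/69147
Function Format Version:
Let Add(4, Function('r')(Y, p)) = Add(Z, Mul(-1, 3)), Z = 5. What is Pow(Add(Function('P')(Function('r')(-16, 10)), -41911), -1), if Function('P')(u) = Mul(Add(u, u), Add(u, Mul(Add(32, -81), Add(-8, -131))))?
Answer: Rational(-1, 69147) ≈ -1.4462e-5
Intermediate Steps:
Function('r')(Y, p) = -2 (Function('r')(Y, p) = Add(-4, Add(5, Mul(-1, 3))) = Add(-4, Add(5, -3)) = Add(-4, 2) = -2)
Function('P')(u) = Mul(2, u, Add(6811, u)) (Function('P')(u) = Mul(Mul(2, u), Add(u, Mul(-49, -139))) = Mul(Mul(2, u), Add(u, 6811)) = Mul(Mul(2, u), Add(6811, u)) = Mul(2, u, Add(6811, u)))
Pow(Add(Function('P')(Function('r')(-16, 10)), -41911), -1) = Pow(Add(Mul(2, -2, Add(6811, -2)), -41911), -1) = Pow(Add(Mul(2, -2, 6809), -41911), -1) = Pow(Add(-27236, -41911), -1) = Pow(-69147, -1) = Rational(-1, 69147)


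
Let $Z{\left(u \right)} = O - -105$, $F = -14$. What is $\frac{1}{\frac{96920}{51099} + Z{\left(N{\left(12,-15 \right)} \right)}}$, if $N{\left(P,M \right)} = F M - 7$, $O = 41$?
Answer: $\frac{51099}{7557374} \approx 0.0067615$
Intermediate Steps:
$N{\left(P,M \right)} = -7 - 14 M$ ($N{\left(P,M \right)} = - 14 M - 7 = -7 - 14 M$)
$Z{\left(u \right)} = 146$ ($Z{\left(u \right)} = 41 - -105 = 41 + 105 = 146$)
$\frac{1}{\frac{96920}{51099} + Z{\left(N{\left(12,-15 \right)} \right)}} = \frac{1}{\frac{96920}{51099} + 146} = \frac{1}{\frac{7557374}{51099}} = \frac{51099}{7557374}$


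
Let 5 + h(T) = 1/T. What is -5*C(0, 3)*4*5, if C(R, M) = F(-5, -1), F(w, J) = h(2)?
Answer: 450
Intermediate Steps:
h(T) = -5 + 1/T
F(w, J) = -9/2 (F(w, J) = -5 + 1/2 = -5 + ½ = -9/2)
C(R, M) = -9/2
-5*C(0, 3)*4*5 = -5*(-9/2*4)*5 = -(-90)*5 = -5*(-90) = 450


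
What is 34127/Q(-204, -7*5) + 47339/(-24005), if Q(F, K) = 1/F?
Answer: -167120648879/24005 ≈ -6.9619e+6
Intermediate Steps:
34127/Q(-204, -7*5) + 47339/(-24005) = 34127/(1/(-204)) + 47339/(-24005) = 34127/(-1/204) + 47339*(-1/24005) = 34127*(-204) - 47339/24005 = -6961908 - 47339/24005 = -167120648879/24005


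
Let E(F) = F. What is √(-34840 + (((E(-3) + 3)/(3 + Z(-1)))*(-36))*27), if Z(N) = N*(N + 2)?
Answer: 2*I*√8710 ≈ 186.65*I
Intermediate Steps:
Z(N) = N*(2 + N)
√(-34840 + (((E(-3) + 3)/(3 + Z(-1)))*(-36))*27) = √(-34840 + (((-3 + 3)/(3 - (2 - 1)))*(-36))*27) = √(-34840 + ((0/(3 - 1*1))*(-36))*27) = √(-34840 + ((0/(3 - 1))*(-36))*27) = √(-34840 + ((0/2)*(-36))*27) = √(-34840 + ((0*(½))*(-36))*27) = √(-34840 + (0*(-36))*27) = √(-34840 + 0*27) = √(-34840 + 0) = √(-34840) = 2*I*√8710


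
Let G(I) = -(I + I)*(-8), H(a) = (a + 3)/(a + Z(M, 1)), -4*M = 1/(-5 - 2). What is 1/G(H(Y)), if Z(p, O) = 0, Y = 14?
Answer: 7/136 ≈ 0.051471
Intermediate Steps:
M = 1/28 (M = -1/(4*(-5 - 2)) = -1/4/(-7) = -1/4*(-1/7) = 1/28 ≈ 0.035714)
H(a) = (3 + a)/a (H(a) = (a + 3)/(a + 0) = (3 + a)/a)
G(I) = 16*I (G(I) = -2*I*(-8) = -(-16)*I = 16*I)
1/G(H(Y)) = 1/(16*((3 + 14)/14)) = 1/(16*((1/14)*17)) = 1/(16*(17/14)) = 1/(136/7) = 7/136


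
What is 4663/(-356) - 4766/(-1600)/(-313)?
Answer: -292115887/22285600 ≈ -13.108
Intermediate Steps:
4663/(-356) - 4766/(-1600)/(-313) = 4663*(-1/356) - 4766*(-1/1600)*(-1/313) = -4663/356 + (2383/800)*(-1/313) = -4663/356 - 2383/250400 = -292115887/22285600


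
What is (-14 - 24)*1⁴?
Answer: -38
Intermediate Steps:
(-14 - 24)*1⁴ = -38*1 = -38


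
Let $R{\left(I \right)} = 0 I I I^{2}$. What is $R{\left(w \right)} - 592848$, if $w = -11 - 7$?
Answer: $-592848$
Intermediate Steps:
$w = -18$
$R{\left(I \right)} = 0$ ($R{\left(I \right)} = 0 I^{3} = 0$)
$R{\left(w \right)} - 592848 = 0 - 592848 = -592848$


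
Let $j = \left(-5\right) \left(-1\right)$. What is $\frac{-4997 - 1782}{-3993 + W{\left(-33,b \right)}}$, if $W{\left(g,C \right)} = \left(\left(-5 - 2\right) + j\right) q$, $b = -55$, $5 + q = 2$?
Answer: $\frac{6779}{3987} \approx 1.7003$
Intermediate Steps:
$q = -3$ ($q = -5 + 2 = -3$)
$j = 5$
$W{\left(g,C \right)} = 6$ ($W{\left(g,C \right)} = \left(\left(-5 - 2\right) + 5\right) \left(-3\right) = \left(-7 + 5\right) \left(-3\right) = \left(-2\right) \left(-3\right) = 6$)
$\frac{-4997 - 1782}{-3993 + W{\left(-33,b \right)}} = \frac{-4997 - 1782}{-3993 + 6} = - \frac{6779}{-3987} = \left(-6779\right) \left(- \frac{1}{3987}\right) = \frac{6779}{3987}$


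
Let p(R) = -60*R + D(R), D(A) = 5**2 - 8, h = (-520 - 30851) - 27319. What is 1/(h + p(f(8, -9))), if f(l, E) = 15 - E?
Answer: -1/60113 ≈ -1.6635e-5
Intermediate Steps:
h = -58690 (h = -31371 - 27319 = -58690)
D(A) = 17 (D(A) = 25 - 8 = 17)
p(R) = 17 - 60*R (p(R) = -60*R + 17 = 17 - 60*R)
1/(h + p(f(8, -9))) = 1/(-58690 + (17 - 60*(15 - 1*(-9)))) = 1/(-58690 + (17 - 60*(15 + 9))) = 1/(-58690 + (17 - 60*24)) = 1/(-58690 + (17 - 1440)) = 1/(-58690 - 1423) = 1/(-60113) = -1/60113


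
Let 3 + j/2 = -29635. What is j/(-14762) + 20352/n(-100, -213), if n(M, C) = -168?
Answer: -6051622/51667 ≈ -117.13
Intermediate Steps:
j = -59276 (j = -6 + 2*(-29635) = -6 - 59270 = -59276)
j/(-14762) + 20352/n(-100, -213) = -59276/(-14762) + 20352/(-168) = -59276*(-1/14762) + 20352*(-1/168) = 29638/7381 - 848/7 = -6051622/51667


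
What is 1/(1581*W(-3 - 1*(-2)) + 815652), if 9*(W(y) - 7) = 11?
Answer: 3/2485954 ≈ 1.2068e-6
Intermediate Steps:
W(y) = 74/9 (W(y) = 7 + (⅑)*11 = 7 + 11/9 = 74/9)
1/(1581*W(-3 - 1*(-2)) + 815652) = 1/(1581*(74/9) + 815652) = 1/(38998/3 + 815652) = 1/(2485954/3) = 3/2485954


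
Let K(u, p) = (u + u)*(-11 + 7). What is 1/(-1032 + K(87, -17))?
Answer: -1/1728 ≈ -0.00057870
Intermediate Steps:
K(u, p) = -8*u (K(u, p) = (2*u)*(-4) = -8*u)
1/(-1032 + K(87, -17)) = 1/(-1032 - 8*87) = 1/(-1032 - 696) = 1/(-1728) = -1/1728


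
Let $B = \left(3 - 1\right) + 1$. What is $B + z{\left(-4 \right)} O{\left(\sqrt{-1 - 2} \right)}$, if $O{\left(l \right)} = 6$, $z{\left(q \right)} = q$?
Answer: $-21$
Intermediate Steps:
$B = 3$ ($B = 2 + 1 = 3$)
$B + z{\left(-4 \right)} O{\left(\sqrt{-1 - 2} \right)} = 3 - 24 = -21$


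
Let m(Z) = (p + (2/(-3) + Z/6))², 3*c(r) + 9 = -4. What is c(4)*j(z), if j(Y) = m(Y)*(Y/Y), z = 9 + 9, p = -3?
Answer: -52/27 ≈ -1.9259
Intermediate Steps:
c(r) = -13/3 (c(r) = -3 + (⅓)*(-4) = -3 - 4/3 = -13/3)
m(Z) = (-11/3 + Z/6)² (m(Z) = (-3 + (2/(-3) + Z/6))² = (-3 + (2*(-⅓) + Z*(⅙)))² = (-3 + (-⅔ + Z/6))² = (-11/3 + Z/6)²)
z = 18
j(Y) = (-22 + Y)²/36 (j(Y) = ((-22 + Y)²/36)*(Y/Y) = ((-22 + Y)²/36)*1 = (-22 + Y)²/36)
c(4)*j(z) = -13*(-22 + 18)²/108 = -13*(-4)²/108 = -13*16/108 = -13/3*4/9 = -52/27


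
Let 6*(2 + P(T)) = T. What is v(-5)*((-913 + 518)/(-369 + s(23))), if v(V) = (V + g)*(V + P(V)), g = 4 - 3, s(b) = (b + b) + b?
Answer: 3713/90 ≈ 41.256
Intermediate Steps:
s(b) = 3*b (s(b) = 2*b + b = 3*b)
g = 1
P(T) = -2 + T/6
v(V) = (1 + V)*(-2 + 7*V/6) (v(V) = (V + 1)*(V + (-2 + V/6)) = (1 + V)*(-2 + 7*V/6))
v(-5)*((-913 + 518)/(-369 + s(23))) = (-2 - ⅚*(-5) + (7/6)*(-5)²)*((-913 + 518)/(-369 + 3*23)) = (-2 + 25/6 + (7/6)*25)*(-395/(-369 + 69)) = (-2 + 25/6 + 175/6)*(-395/(-300)) = 94*(-395*(-1/300))/3 = (94/3)*(79/60) = 3713/90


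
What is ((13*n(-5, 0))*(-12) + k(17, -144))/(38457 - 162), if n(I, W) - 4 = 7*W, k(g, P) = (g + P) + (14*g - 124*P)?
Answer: 1927/4255 ≈ 0.45288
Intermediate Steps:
k(g, P) = -123*P + 15*g (k(g, P) = (P + g) + (-124*P + 14*g) = -123*P + 15*g)
n(I, W) = 4 + 7*W
((13*n(-5, 0))*(-12) + k(17, -144))/(38457 - 162) = ((13*(4 + 7*0))*(-12) + (-123*(-144) + 15*17))/(38457 - 162) = ((13*(4 + 0))*(-12) + (17712 + 255))/38295 = ((13*4)*(-12) + 17967)*(1/38295) = (52*(-12) + 17967)*(1/38295) = (-624 + 17967)*(1/38295) = 17343*(1/38295) = 1927/4255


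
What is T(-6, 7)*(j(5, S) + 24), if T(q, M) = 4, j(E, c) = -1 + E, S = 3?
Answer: 112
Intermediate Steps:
T(-6, 7)*(j(5, S) + 24) = 4*((-1 + 5) + 24) = 4*(4 + 24) = 4*28 = 112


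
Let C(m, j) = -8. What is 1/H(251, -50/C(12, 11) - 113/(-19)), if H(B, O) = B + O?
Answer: 76/20003 ≈ 0.0037994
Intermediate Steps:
1/H(251, -50/C(12, 11) - 113/(-19)) = 1/(251 + (-50/(-8) - 113/(-19))) = 1/(251 + (-50*(-⅛) - 113*(-1/19))) = 1/(251 + (25/4 + 113/19)) = 1/(251 + 927/76) = 1/(20003/76) = 76/20003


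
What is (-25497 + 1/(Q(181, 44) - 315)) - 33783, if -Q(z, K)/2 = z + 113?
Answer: -53529841/903 ≈ -59280.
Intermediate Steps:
Q(z, K) = -226 - 2*z (Q(z, K) = -2*(z + 113) = -2*(113 + z) = -226 - 2*z)
(-25497 + 1/(Q(181, 44) - 315)) - 33783 = (-25497 + 1/((-226 - 2*181) - 315)) - 33783 = (-25497 + 1/((-226 - 362) - 315)) - 33783 = (-25497 + 1/(-588 - 315)) - 33783 = (-25497 + 1/(-903)) - 33783 = (-25497 - 1/903) - 33783 = -23023792/903 - 33783 = -53529841/903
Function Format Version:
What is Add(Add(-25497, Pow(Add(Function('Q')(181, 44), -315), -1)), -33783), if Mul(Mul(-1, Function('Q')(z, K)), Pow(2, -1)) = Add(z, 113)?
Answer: Rational(-53529841, 903) ≈ -59280.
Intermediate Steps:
Function('Q')(z, K) = Add(-226, Mul(-2, z)) (Function('Q')(z, K) = Mul(-2, Add(z, 113)) = Mul(-2, Add(113, z)) = Add(-226, Mul(-2, z)))
Add(Add(-25497, Pow(Add(Function('Q')(181, 44), -315), -1)), -33783) = Add(Add(-25497, Pow(Add(Add(-226, Mul(-2, 181)), -315), -1)), -33783) = Add(Add(-25497, Pow(Add(Add(-226, -362), -315), -1)), -33783) = Add(Add(-25497, Pow(Add(-588, -315), -1)), -33783) = Add(Add(-25497, Pow(-903, -1)), -33783) = Add(Add(-25497, Rational(-1, 903)), -33783) = Add(Rational(-23023792, 903), -33783) = Rational(-53529841, 903)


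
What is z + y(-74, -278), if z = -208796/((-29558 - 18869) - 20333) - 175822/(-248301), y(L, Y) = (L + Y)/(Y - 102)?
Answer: 8417942561/1802168658 ≈ 4.6710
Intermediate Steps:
y(L, Y) = (L + Y)/(-102 + Y)
z = 1775938231/474254910 (z = -208796/(-48427 - 20333) - 175822*(-1/248301) = -208796/(-68760) + 175822/248301 = -208796*(-1/68760) + 175822/248301 = 52199/17190 + 175822/248301 = 1775938231/474254910 ≈ 3.7447)
z + y(-74, -278) = 1775938231/474254910 + (-74 - 278)/(-102 - 278) = 1775938231/474254910 - 352/(-380) = 1775938231/474254910 - 1/380*(-352) = 1775938231/474254910 + 88/95 = 8417942561/1802168658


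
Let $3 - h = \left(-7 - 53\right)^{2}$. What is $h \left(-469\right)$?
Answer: $1686993$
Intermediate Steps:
$h = -3597$ ($h = 3 - \left(-7 - 53\right)^{2} = 3 - \left(-60\right)^{2} = 3 - 3600 = -3597$)
$h \left(-469\right) = \left(-3597\right) \left(-469\right) = 1686993$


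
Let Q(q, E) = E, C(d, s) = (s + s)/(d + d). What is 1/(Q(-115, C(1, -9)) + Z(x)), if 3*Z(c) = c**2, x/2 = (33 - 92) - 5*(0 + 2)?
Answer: 1/6339 ≈ 0.00015775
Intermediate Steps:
C(d, s) = s/d (C(d, s) = (2*s)/((2*d)) = (2*s)*(1/(2*d)) = s/d)
x = -138 (x = 2*((33 - 92) - 5*(0 + 2)) = 2*(-59 - 5*2) = 2*(-59 - 10) = 2*(-69) = -138)
Z(c) = c**2/3
1/(Q(-115, C(1, -9)) + Z(x)) = 1/(-9/1 + (1/3)*(-138)**2) = 1/(-9*1 + (1/3)*19044) = 1/(-9 + 6348) = 1/6339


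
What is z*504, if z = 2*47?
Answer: 47376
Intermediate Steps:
z = 94
z*504 = 94*504 = 47376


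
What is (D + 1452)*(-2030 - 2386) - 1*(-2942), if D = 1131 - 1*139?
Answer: -10789762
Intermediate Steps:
D = 992 (D = 1131 - 139 = 992)
(D + 1452)*(-2030 - 2386) - 1*(-2942) = (992 + 1452)*(-2030 - 2386) - 1*(-2942) = 2444*(-4416) + 2942 = -10792704 + 2942 = -10789762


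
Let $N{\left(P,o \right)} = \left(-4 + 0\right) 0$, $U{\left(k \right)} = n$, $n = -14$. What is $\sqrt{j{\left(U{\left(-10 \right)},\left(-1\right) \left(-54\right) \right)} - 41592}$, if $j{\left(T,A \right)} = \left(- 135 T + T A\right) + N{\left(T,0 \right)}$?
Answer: $i \sqrt{40458} \approx 201.14 i$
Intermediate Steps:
$U{\left(k \right)} = -14$
$N{\left(P,o \right)} = 0$ ($N{\left(P,o \right)} = \left(-4\right) 0 = 0$)
$j{\left(T,A \right)} = - 135 T + A T$ ($j{\left(T,A \right)} = \left(- 135 T + T A\right) + 0 = \left(- 135 T + A T\right) + 0 = - 135 T + A T$)
$\sqrt{j{\left(U{\left(-10 \right)},\left(-1\right) \left(-54\right) \right)} - 41592} = \sqrt{- 14 \left(-135 - -54\right) - 41592} = \sqrt{- 14 \left(-135 + 54\right) - 41592} = \sqrt{\left(-14\right) \left(-81\right) - 41592} = \sqrt{1134 - 41592} = \sqrt{-40458} = i \sqrt{40458}$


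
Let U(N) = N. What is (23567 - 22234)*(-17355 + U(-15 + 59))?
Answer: -23075563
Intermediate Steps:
(23567 - 22234)*(-17355 + U(-15 + 59)) = (23567 - 22234)*(-17355 + (-15 + 59)) = 1333*(-17355 + 44) = 1333*(-17311) = -23075563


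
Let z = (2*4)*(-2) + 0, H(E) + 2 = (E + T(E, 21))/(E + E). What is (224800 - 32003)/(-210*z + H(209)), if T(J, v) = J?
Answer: 192797/3359 ≈ 57.397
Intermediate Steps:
H(E) = -1 (H(E) = -2 + (E + E)/(E + E) = -2 + (2*E)/((2*E)) = -2 + (2*E)*(1/(2*E)) = -2 + 1 = -1)
z = -16 (z = 8*(-2) + 0 = -16 + 0 = -16)
(224800 - 32003)/(-210*z + H(209)) = (224800 - 32003)/(-210*(-16) - 1) = 192797/(3360 - 1) = 192797/3359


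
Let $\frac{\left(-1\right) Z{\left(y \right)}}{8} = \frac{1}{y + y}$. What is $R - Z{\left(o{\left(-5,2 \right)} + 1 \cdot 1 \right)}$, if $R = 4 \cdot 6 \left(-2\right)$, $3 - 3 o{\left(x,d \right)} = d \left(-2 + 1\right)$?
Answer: $- \frac{93}{2} \approx -46.5$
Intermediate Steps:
$o{\left(x,d \right)} = 1 + \frac{d}{3}$ ($o{\left(x,d \right)} = 1 - \frac{d \left(-2 + 1\right)}{3} = 1 - \frac{d \left(-1\right)}{3} = 1 - \frac{\left(-1\right) d}{3} = 1 + \frac{d}{3}$)
$Z{\left(y \right)} = - \frac{4}{y}$ ($Z{\left(y \right)} = - \frac{8}{y + y} = - \frac{8}{2 y} = - 8 \frac{1}{2 y} = - \frac{4}{y}$)
$R = -48$ ($R = 24 \left(-2\right) = -48$)
$R - Z{\left(o{\left(-5,2 \right)} + 1 \cdot 1 \right)} = -48 - - \frac{4}{\left(1 + \frac{1}{3} \cdot 2\right) + 1 \cdot 1} = -48 - - \frac{4}{\left(1 + \frac{2}{3}\right) + 1} = -48 - - \frac{4}{\frac{5}{3} + 1} = -48 - - \frac{4}{\frac{8}{3}} = -48 - \left(-4\right) \frac{3}{8} = -48 - - \frac{3}{2} = -48 + \frac{3}{2} = - \frac{93}{2}$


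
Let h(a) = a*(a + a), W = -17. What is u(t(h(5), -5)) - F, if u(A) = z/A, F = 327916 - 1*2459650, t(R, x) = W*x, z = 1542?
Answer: 181198932/85 ≈ 2.1318e+6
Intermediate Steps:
h(a) = 2*a**2 (h(a) = a*(2*a) = 2*a**2)
t(R, x) = -17*x
F = -2131734 (F = 327916 - 2459650 = -2131734)
u(A) = 1542/A
u(t(h(5), -5)) - F = 1542/((-17*(-5))) - 1*(-2131734) = 1542/85 + 2131734 = 181198932/85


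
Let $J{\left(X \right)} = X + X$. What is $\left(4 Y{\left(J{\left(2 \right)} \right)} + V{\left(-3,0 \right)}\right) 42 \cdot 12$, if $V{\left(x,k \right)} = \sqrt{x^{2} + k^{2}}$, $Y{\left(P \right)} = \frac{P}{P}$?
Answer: $3528$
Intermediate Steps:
$J{\left(X \right)} = 2 X$
$Y{\left(P \right)} = 1$
$V{\left(x,k \right)} = \sqrt{k^{2} + x^{2}}$
$\left(4 Y{\left(J{\left(2 \right)} \right)} + V{\left(-3,0 \right)}\right) 42 \cdot 12 = \left(4 \cdot 1 + \sqrt{0^{2} + \left(-3\right)^{2}}\right) 42 \cdot 12 = \left(4 + \sqrt{0 + 9}\right) 42 \cdot 12 = \left(4 + \sqrt{9}\right) 42 \cdot 12 = \left(4 + 3\right) 42 \cdot 12 = 7 \cdot 42 \cdot 12 = 294 \cdot 12 = 3528$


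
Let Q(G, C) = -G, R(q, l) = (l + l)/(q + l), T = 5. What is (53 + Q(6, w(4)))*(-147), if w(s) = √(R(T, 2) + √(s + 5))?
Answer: -6909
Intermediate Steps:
R(q, l) = 2*l/(l + q) (R(q, l) = (2*l)/(l + q) = 2*l/(l + q))
w(s) = √(4/7 + √(5 + s)) (w(s) = √(2*2/(2 + 5) + √(s + 5)) = √(2*2/7 + √(5 + s)) = √(2*2*(⅐) + √(5 + s)) = √(4/7 + √(5 + s)))
(53 + Q(6, w(4)))*(-147) = (53 - 1*6)*(-147) = (53 - 6)*(-147) = 47*(-147) = -6909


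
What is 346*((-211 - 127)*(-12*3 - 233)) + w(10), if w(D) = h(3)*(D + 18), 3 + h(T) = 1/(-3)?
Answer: 94376756/3 ≈ 3.1459e+7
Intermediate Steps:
h(T) = -10/3 (h(T) = -3 + 1/(-3) = -3 - ⅓ = -10/3)
w(D) = -60 - 10*D/3 (w(D) = -10*(D + 18)/3 = -10*(18 + D)/3 = -60 - 10*D/3)
346*((-211 - 127)*(-12*3 - 233)) + w(10) = 346*((-211 - 127)*(-12*3 - 233)) + (-60 - 10/3*10) = 346*(-338*(-36 - 233)) + (-60 - 100/3) = 346*(-338*(-269)) - 280/3 = 346*90922 - 280/3 = 31459012 - 280/3 = 94376756/3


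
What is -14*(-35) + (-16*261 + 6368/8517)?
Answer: -31387294/8517 ≈ -3685.3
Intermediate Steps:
-14*(-35) + (-16*261 + 6368/8517) = 490 + (-4176 + 6368*(1/8517)) = 490 + (-4176 + 6368/8517) = 490 - 35560624/8517 = -31387294/8517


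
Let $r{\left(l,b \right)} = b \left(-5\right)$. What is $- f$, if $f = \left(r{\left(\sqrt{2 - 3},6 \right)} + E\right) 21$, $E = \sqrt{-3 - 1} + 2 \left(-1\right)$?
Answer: $672 - 42 i \approx 672.0 - 42.0 i$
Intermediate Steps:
$E = -2 + 2 i$ ($E = \sqrt{-4} - 2 = 2 i - 2 = -2 + 2 i \approx -2.0 + 2.0 i$)
$r{\left(l,b \right)} = - 5 b$
$f = -672 + 42 i$ ($f = \left(\left(-5\right) 6 - \left(2 - 2 i\right)\right) 21 = \left(-30 - \left(2 - 2 i\right)\right) 21 = \left(-32 + 2 i\right) 21 = -672 + 42 i \approx -672.0 + 42.0 i$)
$- f = - (-672 + 42 i) = 672 - 42 i$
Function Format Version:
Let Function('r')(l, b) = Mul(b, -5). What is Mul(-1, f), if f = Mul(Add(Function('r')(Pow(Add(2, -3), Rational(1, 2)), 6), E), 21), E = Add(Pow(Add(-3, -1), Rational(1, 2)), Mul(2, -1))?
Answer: Add(672, Mul(-42, I)) ≈ Add(672.00, Mul(-42.000, I))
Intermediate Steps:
E = Add(-2, Mul(2, I)) (E = Add(Pow(-4, Rational(1, 2)), -2) = Add(Mul(2, I), -2) = Add(-2, Mul(2, I)) ≈ Add(-2.0000, Mul(2.0000, I)))
Function('r')(l, b) = Mul(-5, b)
f = Add(-672, Mul(42, I)) (f = Mul(Add(Mul(-5, 6), Add(-2, Mul(2, I))), 21) = Mul(Add(-30, Add(-2, Mul(2, I))), 21) = Mul(Add(-32, Mul(2, I)), 21) = Add(-672, Mul(42, I)) ≈ Add(-672.00, Mul(42.000, I)))
Mul(-1, f) = Mul(-1, Add(-672, Mul(42, I))) = Add(672, Mul(-42, I))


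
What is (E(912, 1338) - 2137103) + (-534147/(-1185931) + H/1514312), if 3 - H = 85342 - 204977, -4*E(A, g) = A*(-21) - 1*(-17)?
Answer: -957341562354687961/448967386118 ≈ -2.1323e+6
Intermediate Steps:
E(A, g) = -17/4 + 21*A/4 (E(A, g) = -(A*(-21) - 1*(-17))/4 = -(-21*A + 17)/4 = -(17 - 21*A)/4 = -17/4 + 21*A/4)
H = 119638 (H = 3 - (85342 - 204977) = 3 - 1*(-119635) = 3 + 119635 = 119638)
(E(912, 1338) - 2137103) + (-534147/(-1185931) + H/1514312) = ((-17/4 + (21/4)*912) - 2137103) + (-534147/(-1185931) + 119638/1514312) = ((-17/4 + 4788) - 2137103) + (-534147*(-1/1185931) + 119638*(1/1514312)) = (19135/4 - 2137103) + (534147/1185931 + 59819/757156) = -8529277/4 + 475373812421/897934772236 = -957341562354687961/448967386118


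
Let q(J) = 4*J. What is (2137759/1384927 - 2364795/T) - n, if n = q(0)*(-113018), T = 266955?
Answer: -180292199408/24647545819 ≈ -7.3148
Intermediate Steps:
n = 0 (n = (4*0)*(-113018) = 0*(-113018) = 0)
(2137759/1384927 - 2364795/T) - n = (2137759/1384927 - 2364795/266955) - 1*0 = (2137759*(1/1384927) - 2364795*1/266955) + 0 = (2137759/1384927 - 157653/17797) + 0 = -180292199408/24647545819 + 0 = -180292199408/24647545819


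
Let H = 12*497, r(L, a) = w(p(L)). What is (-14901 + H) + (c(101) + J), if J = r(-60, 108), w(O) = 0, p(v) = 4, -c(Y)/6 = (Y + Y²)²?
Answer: -636796161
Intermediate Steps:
c(Y) = -6*(Y + Y²)²
r(L, a) = 0
J = 0
H = 5964
(-14901 + H) + (c(101) + J) = (-14901 + 5964) + (-6*101²*(1 + 101)² + 0) = -8937 + (-6*10201*102² + 0) = -8937 + (-6*10201*10404 + 0) = -8937 + (-636787224 + 0) = -8937 - 636787224 = -636796161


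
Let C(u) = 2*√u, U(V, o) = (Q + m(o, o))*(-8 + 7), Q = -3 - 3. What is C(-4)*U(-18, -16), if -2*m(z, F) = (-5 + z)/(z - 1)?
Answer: 450*I/17 ≈ 26.471*I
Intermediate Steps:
m(z, F) = -(-5 + z)/(2*(-1 + z)) (m(z, F) = -(-5 + z)/(2*(z - 1)) = -(-5 + z)/(2*(-1 + z)))
Q = -6
U(V, o) = 6 - (5 - o)/(2*(-1 + o)) (U(V, o) = (-6 + (5 - o)/(2*(-1 + o)))*(-8 + 7) = (-6 + (5 - o)/(2*(-1 + o)))*(-1) = 6 - (5 - o)/(2*(-1 + o)))
C(-4)*U(-18, -16) = (2*√(-4))*((-17 + 13*(-16))/(2*(-1 - 16))) = (2*(2*I))*((½)*(-17 - 208)/(-17)) = (4*I)*((½)*(-1/17)*(-225)) = (4*I)*(225/34) = 450*I/17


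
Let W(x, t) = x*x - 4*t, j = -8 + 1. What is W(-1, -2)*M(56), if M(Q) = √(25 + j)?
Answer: 27*√2 ≈ 38.184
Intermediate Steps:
j = -7
W(x, t) = x² - 4*t
M(Q) = 3*√2 (M(Q) = √(25 - 7) = √18 = 3*√2)
W(-1, -2)*M(56) = ((-1)² - 4*(-2))*(3*√2) = (1 + 8)*(3*√2) = 9*(3*√2) = 27*√2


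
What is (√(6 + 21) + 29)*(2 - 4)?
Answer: -58 - 6*√3 ≈ -68.392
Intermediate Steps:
(√(6 + 21) + 29)*(2 - 4) = (√27 + 29)*(-2) = (3*√3 + 29)*(-2) = (29 + 3*√3)*(-2) = -58 - 6*√3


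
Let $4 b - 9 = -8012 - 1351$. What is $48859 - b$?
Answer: $\frac{102395}{2} \approx 51198.0$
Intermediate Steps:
$b = - \frac{4677}{2}$ ($b = \frac{9}{4} + \frac{-8012 - 1351}{4} = \frac{9}{4} + \frac{1}{4} \left(-9363\right) = \frac{9}{4} - \frac{9363}{4} = - \frac{4677}{2} \approx -2338.5$)
$48859 - b = 48859 - - \frac{4677}{2} = 48859 + \frac{4677}{2} = \frac{102395}{2}$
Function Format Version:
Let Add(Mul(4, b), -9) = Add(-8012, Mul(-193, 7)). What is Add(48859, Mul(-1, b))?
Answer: Rational(102395, 2) ≈ 51198.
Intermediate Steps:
b = Rational(-4677, 2) (b = Add(Rational(9, 4), Mul(Rational(1, 4), Add(-8012, Mul(-193, 7)))) = Add(Rational(9, 4), Mul(Rational(1, 4), Add(-8012, -1351))) = Add(Rational(9, 4), Mul(Rational(1, 4), -9363)) = Add(Rational(9, 4), Rational(-9363, 4)) = Rational(-4677, 2) ≈ -2338.5)
Add(48859, Mul(-1, b)) = Add(48859, Mul(-1, Rational(-4677, 2))) = Add(48859, Rational(4677, 2)) = Rational(102395, 2)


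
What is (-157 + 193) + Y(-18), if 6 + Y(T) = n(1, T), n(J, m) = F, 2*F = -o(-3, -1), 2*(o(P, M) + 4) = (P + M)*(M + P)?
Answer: 28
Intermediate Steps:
o(P, M) = -4 + (M + P)**2/2 (o(P, M) = -4 + ((P + M)*(M + P))/2 = -4 + ((M + P)*(M + P))/2 = -4 + (M + P)**2/2)
F = -2 (F = (-(-4 + (-1 - 3)**2/2))/2 = (-(-4 + (1/2)*(-4)**2))/2 = (-(-4 + (1/2)*16))/2 = (-(-4 + 8))/2 = (-1*4)/2 = (1/2)*(-4) = -2)
n(J, m) = -2
Y(T) = -8 (Y(T) = -6 - 2 = -8)
(-157 + 193) + Y(-18) = (-157 + 193) - 8 = 36 - 8 = 28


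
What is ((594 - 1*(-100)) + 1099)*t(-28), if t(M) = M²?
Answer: 1405712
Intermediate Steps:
((594 - 1*(-100)) + 1099)*t(-28) = ((594 - 1*(-100)) + 1099)*(-28)² = ((594 + 100) + 1099)*784 = (694 + 1099)*784 = 1793*784 = 1405712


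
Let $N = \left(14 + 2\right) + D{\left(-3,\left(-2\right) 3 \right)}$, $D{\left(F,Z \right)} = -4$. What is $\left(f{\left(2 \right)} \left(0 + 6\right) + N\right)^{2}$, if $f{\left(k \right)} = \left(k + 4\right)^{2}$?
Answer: $51984$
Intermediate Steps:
$f{\left(k \right)} = \left(4 + k\right)^{2}$
$N = 12$ ($N = \left(14 + 2\right) - 4 = 16 - 4 = 12$)
$\left(f{\left(2 \right)} \left(0 + 6\right) + N\right)^{2} = \left(\left(4 + 2\right)^{2} \left(0 + 6\right) + 12\right)^{2} = \left(6^{2} \cdot 6 + 12\right)^{2} = \left(36 \cdot 6 + 12\right)^{2} = \left(216 + 12\right)^{2} = 228^{2} = 51984$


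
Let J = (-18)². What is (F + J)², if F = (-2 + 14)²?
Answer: 219024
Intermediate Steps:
J = 324
F = 144 (F = 12² = 144)
(F + J)² = (144 + 324)² = 468² = 219024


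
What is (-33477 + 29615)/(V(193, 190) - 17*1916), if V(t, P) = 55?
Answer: 3862/32517 ≈ 0.11877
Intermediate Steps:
(-33477 + 29615)/(V(193, 190) - 17*1916) = (-33477 + 29615)/(55 - 17*1916) = -3862/(55 - 32572) = -3862/(-32517) = -3862*(-1/32517) = 3862/32517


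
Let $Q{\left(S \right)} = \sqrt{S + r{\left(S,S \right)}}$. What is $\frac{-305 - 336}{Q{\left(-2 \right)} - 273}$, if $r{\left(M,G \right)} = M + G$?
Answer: $\frac{58331}{24845} + \frac{641 i \sqrt{6}}{74535} \approx 2.3478 + 0.021066 i$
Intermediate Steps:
$r{\left(M,G \right)} = G + M$
$Q{\left(S \right)} = \sqrt{3} \sqrt{S}$ ($Q{\left(S \right)} = \sqrt{S + \left(S + S\right)} = \sqrt{S + 2 S} = \sqrt{3 S} = \sqrt{3} \sqrt{S}$)
$\frac{-305 - 336}{Q{\left(-2 \right)} - 273} = \frac{-305 - 336}{\sqrt{3} \sqrt{-2} - 273} = - \frac{641}{\sqrt{3} i \sqrt{2} - 273} = - \frac{641}{i \sqrt{6} - 273} = - \frac{641}{-273 + i \sqrt{6}}$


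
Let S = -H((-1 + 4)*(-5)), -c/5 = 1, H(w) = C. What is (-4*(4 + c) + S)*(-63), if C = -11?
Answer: -945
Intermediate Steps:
H(w) = -11
c = -5 (c = -5*1 = -5)
S = 11 (S = -1*(-11) = 11)
(-4*(4 + c) + S)*(-63) = (-4*(4 - 5) + 11)*(-63) = (-4*(-1) + 11)*(-63) = (4 + 11)*(-63) = 15*(-63) = -945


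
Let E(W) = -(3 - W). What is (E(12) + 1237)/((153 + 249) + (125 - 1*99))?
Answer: 623/214 ≈ 2.9112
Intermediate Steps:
E(W) = -3 + W
(E(12) + 1237)/((153 + 249) + (125 - 1*99)) = ((-3 + 12) + 1237)/((153 + 249) + (125 - 1*99)) = (9 + 1237)/(402 + (125 - 99)) = 1246/(402 + 26) = 1246/428 = 1246*(1/428) = 623/214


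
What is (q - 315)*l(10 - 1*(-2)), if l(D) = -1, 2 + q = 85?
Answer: 232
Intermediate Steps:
q = 83 (q = -2 + 85 = 83)
(q - 315)*l(10 - 1*(-2)) = (83 - 315)*(-1) = -232*(-1) = 232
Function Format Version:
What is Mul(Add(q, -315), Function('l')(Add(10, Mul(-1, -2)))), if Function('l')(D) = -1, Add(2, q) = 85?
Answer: 232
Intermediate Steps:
q = 83 (q = Add(-2, 85) = 83)
Mul(Add(q, -315), Function('l')(Add(10, Mul(-1, -2)))) = Mul(Add(83, -315), -1) = Mul(-232, -1) = 232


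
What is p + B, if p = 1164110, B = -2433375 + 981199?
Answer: -288066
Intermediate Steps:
B = -1452176
p + B = 1164110 - 1452176 = -288066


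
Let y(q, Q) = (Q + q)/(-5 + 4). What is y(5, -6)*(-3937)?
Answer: -3937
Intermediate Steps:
y(q, Q) = -Q - q (y(q, Q) = (Q + q)/(-1) = (Q + q)*(-1) = -Q - q)
y(5, -6)*(-3937) = (-1*(-6) - 1*5)*(-3937) = (6 - 5)*(-3937) = 1*(-3937) = -3937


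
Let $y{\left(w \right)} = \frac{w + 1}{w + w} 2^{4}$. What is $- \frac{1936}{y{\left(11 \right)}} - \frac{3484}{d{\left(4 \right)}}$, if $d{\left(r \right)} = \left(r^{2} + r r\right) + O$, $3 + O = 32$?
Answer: $- \frac{102095}{366} \approx -278.95$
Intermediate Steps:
$O = 29$ ($O = -3 + 32 = 29$)
$y{\left(w \right)} = \frac{8 \left(1 + w\right)}{w}$ ($y{\left(w \right)} = \frac{1 + w}{2 w} 16 = \frac{8 \left(1 + w\right)}{w}$)
$d{\left(r \right)} = 29 + 2 r^{2}$ ($d{\left(r \right)} = \left(r^{2} + r r\right) + 29 = \left(r^{2} + r^{2}\right) + 29 = 2 r^{2} + 29 = 29 + 2 r^{2}$)
$- \frac{1936}{y{\left(11 \right)}} - \frac{3484}{d{\left(4 \right)}} = - \frac{1936}{8 + \frac{8}{11}} - \frac{3484}{29 + 2 \cdot 4^{2}} = - \frac{1936}{8 + 8 \cdot \frac{1}{11}} - \frac{3484}{29 + 2 \cdot 16} = - \frac{1936}{8 + \frac{8}{11}} - \frac{3484}{29 + 32} = - \frac{1936}{\frac{96}{11}} - \frac{3484}{61} = \left(-1936\right) \frac{11}{96} - \frac{3484}{61} = - \frac{1331}{6} - \frac{3484}{61} = - \frac{102095}{366}$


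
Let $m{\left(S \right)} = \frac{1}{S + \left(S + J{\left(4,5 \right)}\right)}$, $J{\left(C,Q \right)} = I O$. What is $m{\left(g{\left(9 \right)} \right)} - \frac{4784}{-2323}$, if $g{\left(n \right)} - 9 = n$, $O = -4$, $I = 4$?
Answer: $\frac{4261}{2020} \approx 2.1094$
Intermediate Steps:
$g{\left(n \right)} = 9 + n$
$J{\left(C,Q \right)} = -16$ ($J{\left(C,Q \right)} = 4 \left(-4\right) = -16$)
$m{\left(S \right)} = \frac{1}{-16 + 2 S}$ ($m{\left(S \right)} = \frac{1}{S + \left(S - 16\right)} = \frac{1}{S + \left(-16 + S\right)} = \frac{1}{-16 + 2 S}$)
$m{\left(g{\left(9 \right)} \right)} - \frac{4784}{-2323} = \frac{1}{2 \left(-8 + \left(9 + 9\right)\right)} - \frac{4784}{-2323} = \frac{1}{2 \left(-8 + 18\right)} - - \frac{208}{101} = \frac{1}{2 \cdot 10} + \frac{208}{101} = \frac{1}{2} \cdot \frac{1}{10} + \frac{208}{101} = \frac{1}{20} + \frac{208}{101} = \frac{4261}{2020}$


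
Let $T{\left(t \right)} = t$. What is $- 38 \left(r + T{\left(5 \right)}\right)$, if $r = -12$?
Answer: $266$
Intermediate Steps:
$- 38 \left(r + T{\left(5 \right)}\right) = - 38 \left(-12 + 5\right) = \left(-38\right) \left(-7\right) = 266$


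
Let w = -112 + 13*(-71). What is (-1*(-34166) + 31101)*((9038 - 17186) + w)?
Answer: -599346861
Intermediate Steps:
w = -1035 (w = -112 - 923 = -1035)
(-1*(-34166) + 31101)*((9038 - 17186) + w) = (-1*(-34166) + 31101)*((9038 - 17186) - 1035) = (34166 + 31101)*(-8148 - 1035) = 65267*(-9183) = -599346861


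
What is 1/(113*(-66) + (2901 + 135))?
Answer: -1/4422 ≈ -0.00022614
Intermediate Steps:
1/(113*(-66) + (2901 + 135)) = 1/(-7458 + 3036) = 1/(-4422) = -1/4422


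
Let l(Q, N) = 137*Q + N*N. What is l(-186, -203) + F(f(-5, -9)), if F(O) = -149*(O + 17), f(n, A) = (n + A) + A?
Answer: 16621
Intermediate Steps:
l(Q, N) = N² + 137*Q (l(Q, N) = 137*Q + N² = N² + 137*Q)
f(n, A) = n + 2*A (f(n, A) = (A + n) + A = n + 2*A)
F(O) = -2533 - 149*O (F(O) = -149*(17 + O) = -2533 - 149*O)
l(-186, -203) + F(f(-5, -9)) = ((-203)² + 137*(-186)) + (-2533 - 149*(-5 + 2*(-9))) = (41209 - 25482) + (-2533 - 149*(-5 - 18)) = 15727 + (-2533 - 149*(-23)) = 15727 + (-2533 + 3427) = 15727 + 894 = 16621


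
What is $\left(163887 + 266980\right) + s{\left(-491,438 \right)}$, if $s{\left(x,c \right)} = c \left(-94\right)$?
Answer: $389695$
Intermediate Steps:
$s{\left(x,c \right)} = - 94 c$
$\left(163887 + 266980\right) + s{\left(-491,438 \right)} = \left(163887 + 266980\right) - 41172 = 430867 - 41172 = 389695$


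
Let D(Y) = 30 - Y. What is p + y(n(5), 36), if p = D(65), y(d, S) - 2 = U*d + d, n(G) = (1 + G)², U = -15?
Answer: -537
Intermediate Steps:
y(d, S) = 2 - 14*d (y(d, S) = 2 + (-15*d + d) = 2 - 14*d)
p = -35 (p = 30 - 1*65 = 30 - 65 = -35)
p + y(n(5), 36) = -35 + (2 - 14*(1 + 5)²) = -35 + (2 - 14*6²) = -35 + (2 - 14*36) = -35 + (2 - 504) = -35 - 502 = -537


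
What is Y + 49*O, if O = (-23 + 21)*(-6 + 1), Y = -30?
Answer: 460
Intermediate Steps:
O = 10 (O = -2*(-5) = 10)
Y + 49*O = -30 + 49*10 = -30 + 490 = 460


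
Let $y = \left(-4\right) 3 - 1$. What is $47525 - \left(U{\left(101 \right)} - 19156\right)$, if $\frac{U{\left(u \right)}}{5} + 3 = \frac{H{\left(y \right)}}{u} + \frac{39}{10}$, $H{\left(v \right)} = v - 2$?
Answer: $\frac{13468803}{202} \approx 66677.0$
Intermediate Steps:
$y = -13$ ($y = -12 - 1 = -13$)
$H{\left(v \right)} = -2 + v$
$U{\left(u \right)} = \frac{9}{2} - \frac{75}{u}$ ($U{\left(u \right)} = -15 + 5 \left(\frac{-2 - 13}{u} + \frac{39}{10}\right) = -15 + 5 \left(- \frac{15}{u} + 39 \cdot \frac{1}{10}\right) = -15 + 5 \left(- \frac{15}{u} + \frac{39}{10}\right) = -15 + 5 \left(\frac{39}{10} - \frac{15}{u}\right) = -15 + \left(\frac{39}{2} - \frac{75}{u}\right) = \frac{9}{2} - \frac{75}{u}$)
$47525 - \left(U{\left(101 \right)} - 19156\right) = 47525 - \left(\left(\frac{9}{2} - \frac{75}{101}\right) - 19156\right) = 47525 - \left(\frac{759}{202} - 19156\right) = 47525 - - \frac{3868753}{202} = 47525 + \frac{3868753}{202} = \frac{13468803}{202}$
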